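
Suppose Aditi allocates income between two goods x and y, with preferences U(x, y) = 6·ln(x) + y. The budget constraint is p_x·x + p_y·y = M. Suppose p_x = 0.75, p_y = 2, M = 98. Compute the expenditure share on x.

MU_x = 6/x, MU_y = 1. Tangency: 6/x = p_x/p_y.
So x*(p_x,p_y) = 6·p_y/p_x, independent of income; and y* = (M − 6·p_y)/p_y.
At the given prices: x* = 6·2/0.75 = 16, and y* = 43.
Expenditure on x: 0.75·16 = 12; share = 0.1224.

share on x = 0.1224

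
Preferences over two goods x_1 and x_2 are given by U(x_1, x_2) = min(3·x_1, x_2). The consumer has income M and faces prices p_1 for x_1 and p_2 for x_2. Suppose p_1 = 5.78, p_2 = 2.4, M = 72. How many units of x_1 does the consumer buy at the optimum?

Leontief preferences: the optimum is at the kink where x_1/1 = x_2/3, i.e. x_2 = 3·x_1.
Budget: p_1·x_1 + p_2·3·x_1 = M, so (p_1 + 3·p_2)·x_1 = M.
Demand: x_1*(p_1,p_2,M) = M/(p_1 + 3·p_2), x_2* = 3·M/(p_1 + 3·p_2).
Here 5.78 + 3·2.4 = 12.98, giving x_1* = 5.547.

x_1* = 5.547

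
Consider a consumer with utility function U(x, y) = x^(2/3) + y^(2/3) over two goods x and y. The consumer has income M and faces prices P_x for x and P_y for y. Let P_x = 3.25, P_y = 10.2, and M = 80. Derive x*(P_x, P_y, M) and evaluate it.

MU_x ∝ x^(-1/3), MU_y ∝ y^(-1/3), so MRS = (y/x)^(1/3) = P_x/P_y.
Hence y/x = (P_x/P_y)^(1/(1/3)), i.e. raised to the 3 power.
With the ratio pinned down, the budget gives x* = M/(P_x + P_y·(y/x)) and y* = (y/x)·x*.
Numerically y/x = 0.032348, so x* = 80/(3.25 + 10.2·0.032348) = 22.3467.

x* = 22.3467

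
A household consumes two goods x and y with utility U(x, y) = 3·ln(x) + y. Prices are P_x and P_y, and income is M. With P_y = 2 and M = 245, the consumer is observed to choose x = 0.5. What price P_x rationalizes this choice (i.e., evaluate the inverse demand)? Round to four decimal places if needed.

MU_x = 3/x, MU_y = 1. Tangency: 3/x = P_x/P_y.
So x*(P_x,P_y) = 3·P_y/P_x, independent of income; and y* = (M − 3·P_y)/P_y.
Set x* = 0.5 in the demand function and solve for P_x: P_x = 12.

P_x = 12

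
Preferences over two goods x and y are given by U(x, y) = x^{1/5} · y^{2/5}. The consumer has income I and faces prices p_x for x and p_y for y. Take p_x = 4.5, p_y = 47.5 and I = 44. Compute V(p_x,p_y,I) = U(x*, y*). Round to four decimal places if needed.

V = 1.0445

MU_x/MU_y = (0.2·y)/(0.4·x); tangency sets this equal to p_x/p_y.
Rearranging, p_y·y = 2·p_x·x. Substituting into the budget gives p_x·x·(1 + 2) = I.
Demand: x*(p_x,p_y,I) = 1/3·I/p_x and y* = 2/3·I/p_y.
At p_x=4.5, p_y=47.5, I=44: x* = 1/3·44/4.5 = 3.2593, y* = 0.6175.
Utility at the optimum: U(3.2593, 0.6175) = 1.0445.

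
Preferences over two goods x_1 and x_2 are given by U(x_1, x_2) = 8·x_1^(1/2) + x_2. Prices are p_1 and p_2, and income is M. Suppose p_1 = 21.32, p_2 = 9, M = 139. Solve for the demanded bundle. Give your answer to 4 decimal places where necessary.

Plugging in: x_1* = (4·9/21.32)² = 2.8512, x_2* = 8.6902.

x_1* = 2.8512, x_2* = 8.6902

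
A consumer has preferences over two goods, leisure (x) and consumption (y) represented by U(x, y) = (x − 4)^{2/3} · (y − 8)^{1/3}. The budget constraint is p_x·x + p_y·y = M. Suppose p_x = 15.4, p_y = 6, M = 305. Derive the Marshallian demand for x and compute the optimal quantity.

MRS = 2·(y−8)/(x−4). Tangency with p_x/p_y gives y−8 = (1/2)·(p_x/p_y)·(x−4).
After buying the subsistence bundle (4, 8), a share 2/3 of the remaining income goes to x: x* = 4 + 2/3·(M − 4p_x − 8p_y)/p_x.
Discretionary income = 305 − 4·15.4 − 8·6 = 195.4; x* = 4 + 2/3·195.4/15.4 = 12.4589.

x* = 12.4589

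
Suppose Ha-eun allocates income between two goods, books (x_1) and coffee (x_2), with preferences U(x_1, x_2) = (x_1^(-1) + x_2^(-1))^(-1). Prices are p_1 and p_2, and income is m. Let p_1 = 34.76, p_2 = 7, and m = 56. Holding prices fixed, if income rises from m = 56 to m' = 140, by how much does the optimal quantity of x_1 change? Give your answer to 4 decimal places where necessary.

MRS = MU_x_1/MU_x_2 = (x_2/x_1)^(2). Set equal to p_1/p_2.
Hence x_2/x_1 = (p_1/p_2)^(1/(2)), i.e. raised to the 0.5 power.
Substitute x_2 = (x_2/x_1)·x_1 into the budget: x_1* = m/(p_1 + p_2·(x_2/x_1)).
Numerically x_2/x_1 = 2.228388, so x_1* = 56/(34.76 + 7·2.228388) = 1.112.
At m' = 140: x_1* = 2.7801. Change: 2.7801 − 1.112 = 1.668.

Δx_1* = 1.668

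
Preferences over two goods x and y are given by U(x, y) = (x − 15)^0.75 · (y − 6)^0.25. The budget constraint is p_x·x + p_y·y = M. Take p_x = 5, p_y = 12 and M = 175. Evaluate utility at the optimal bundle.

MRS = 3·(y−6)/(x−15). Tangency with p_x/p_y gives y−6 = (1/3)·(p_x/p_y)·(x−15).
Substituting into the budget: x* = 15 + 0.75·(M − 15·p_x − 6·p_y)/p_x, and y* = 6 + 0.25·(…)/p_y.
Discretionary income = 175 − 15·5 − 6·12 = 28; x* = 15 + 0.75·28/5 = 19.2; y* = 6 + 0.25·28/12 = 6.5833.
Utility at the optimum: U(19.2, 6.5833) = 2.564.

V = 2.564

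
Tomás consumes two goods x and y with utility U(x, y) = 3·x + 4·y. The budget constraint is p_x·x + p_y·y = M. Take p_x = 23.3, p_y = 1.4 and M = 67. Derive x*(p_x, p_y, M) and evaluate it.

Perfect substitutes: compare marginal utility per dollar. 3/p_x vs 4/p_y → 0.1288 vs 2.8571.
y gives more utility per dollar, so spend all income on y: y* = M/p_y, x* = 0.
Numerically: x* = 0, y* = 47.8571.

x* = 0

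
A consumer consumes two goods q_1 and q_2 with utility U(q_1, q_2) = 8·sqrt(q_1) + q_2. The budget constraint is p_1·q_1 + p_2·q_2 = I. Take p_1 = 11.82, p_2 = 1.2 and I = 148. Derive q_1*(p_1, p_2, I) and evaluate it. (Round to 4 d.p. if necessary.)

Utility is quasi-linear in q_2; the FOC for q_1 is 4/√q_1 = p_1/p_2.
Thus q_1* = (4·p_2/p_1)² — independent of I — with the rest of income spent on q_2.
Plugging in: q_1* = (4·1.2/11.82)² = 0.1649.

q_1* = 0.1649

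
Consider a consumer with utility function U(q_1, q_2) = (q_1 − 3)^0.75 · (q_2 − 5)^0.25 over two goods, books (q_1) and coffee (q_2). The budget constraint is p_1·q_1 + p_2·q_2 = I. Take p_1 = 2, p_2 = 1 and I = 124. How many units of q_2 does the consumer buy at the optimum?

MRS = 3·(q_2−5)/(q_1−3). Tangency with p_1/p_2 gives q_2−5 = (1/3)·(p_1/p_2)·(q_1−3).
Substituting into the budget: q_1* = 3 + 0.75·(I − 3·p_1 − 5·p_2)/p_1, and q_2* = 5 + 0.25·(…)/p_2.
Discretionary income = 124 − 3·2 − 5·1 = 113; q_2* = 5 + 0.25·113/1 = 33.25.

q_2* = 33.25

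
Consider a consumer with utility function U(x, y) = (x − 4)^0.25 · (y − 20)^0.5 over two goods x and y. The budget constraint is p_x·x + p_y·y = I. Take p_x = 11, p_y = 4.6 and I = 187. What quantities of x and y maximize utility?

x* = 5.5455, y* = 27.3913

MRS = (1/2)·(y−20)/(x−4). Tangency with p_x/p_y gives y−20 = 2·(p_x/p_y)·(x−4).
Substituting into the budget: x* = 4 + 1/3·(I − 4·p_x − 20·p_y)/p_x, and y* = 20 + 2/3·(…)/p_y.
Discretionary income = 187 − 4·11 − 20·4.6 = 51; x* = 4 + 1/3·51/11 = 5.5455; y* = 20 + 2/3·51/4.6 = 27.3913.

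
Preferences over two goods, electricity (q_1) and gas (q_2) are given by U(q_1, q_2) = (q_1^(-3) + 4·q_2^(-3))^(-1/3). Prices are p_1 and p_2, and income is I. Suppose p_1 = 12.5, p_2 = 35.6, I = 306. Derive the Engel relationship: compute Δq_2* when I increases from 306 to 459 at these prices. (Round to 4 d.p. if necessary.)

Δq_2* = 3.2496

MU_q_1 ∝ q_1^(-4), MU_q_2 ∝ 4·q_2^(-4), so MRS = (1/4)·(q_2/q_1)^(4) = p_1/p_2.
Hence q_2/q_1 = (4·p_1/p_2)^(1/(4)), i.e. raised to the 0.25 power.
With the ratio pinned down, the budget gives q_1* = I/(p_1 + p_2·(q_2/q_1)) and q_2* = (q_2/q_1)·q_1*.
Numerically q_2/q_1 = 1.088629, so q_1* = 306/(12.5 + 35.6·1.088629) = 5.9701 and q_2* = 1.088629·5.9701 = 6.4993.
At I' = 459: q_2* = 9.7489. Change: 9.7489 − 6.4993 = 3.2496.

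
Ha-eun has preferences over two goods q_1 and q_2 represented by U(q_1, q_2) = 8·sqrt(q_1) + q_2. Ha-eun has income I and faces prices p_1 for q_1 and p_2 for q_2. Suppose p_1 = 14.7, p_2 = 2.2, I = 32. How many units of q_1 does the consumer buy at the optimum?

q_1* = 0.3584

Utility is quasi-linear in q_2; the FOC for q_1 is 4/√q_1 = p_1/p_2.
Thus q_1* = (4·p_2/p_1)² — independent of I — with the rest of income spent on q_2.
Plugging in: q_1* = (4·2.2/14.7)² = 0.3584.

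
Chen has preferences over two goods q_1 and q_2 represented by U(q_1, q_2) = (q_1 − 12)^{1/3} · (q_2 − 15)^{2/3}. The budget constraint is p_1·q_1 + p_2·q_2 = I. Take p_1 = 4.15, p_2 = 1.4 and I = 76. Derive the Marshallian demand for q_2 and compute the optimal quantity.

MRS = (1/2)·(q_2−15)/(q_1−12). Tangency with p_1/p_2 gives q_2−15 = 2·(p_1/p_2)·(q_1−12).
Substituting into the budget: q_1* = 12 + 1/3·(I − 12·p_1 − 15·p_2)/p_1, and q_2* = 15 + 2/3·(…)/p_2.
Discretionary income = 76 − 12·4.15 − 15·1.4 = 5.2; q_2* = 15 + 2/3·5.2/1.4 = 17.4762.

q_2* = 17.4762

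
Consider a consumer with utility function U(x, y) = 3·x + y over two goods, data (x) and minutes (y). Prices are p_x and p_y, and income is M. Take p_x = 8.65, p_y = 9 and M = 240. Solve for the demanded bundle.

Perfect substitutes: compare marginal utility per dollar. 3/p_x vs 1/p_y → 0.3468 vs 0.1111.
x gives more utility per dollar, so spend all income on x: x* = M/p_x, y* = 0.
Numerically: x* = 27.7457, y* = 0.

x* = 27.7457, y* = 0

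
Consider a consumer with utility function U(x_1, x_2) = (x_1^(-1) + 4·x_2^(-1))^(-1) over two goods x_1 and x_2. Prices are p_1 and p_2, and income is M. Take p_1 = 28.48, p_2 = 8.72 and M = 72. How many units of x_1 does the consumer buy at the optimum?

x_1* = 1.2

From the CES first-order condition, (1/4)·(x_2/x_1)^(2) = p_1/p_2.
Solve for the ratio: x_2/x_1 = [4·p_1/p_2]^(0.5).
Substitute x_2 = (x_2/x_1)·x_1 into the budget: x_1* = M/(p_1 + p_2·(x_2/x_1)).
Numerically x_2/x_1 = 3.614446, so x_1* = 72/(28.48 + 8.72·3.614446) = 1.2.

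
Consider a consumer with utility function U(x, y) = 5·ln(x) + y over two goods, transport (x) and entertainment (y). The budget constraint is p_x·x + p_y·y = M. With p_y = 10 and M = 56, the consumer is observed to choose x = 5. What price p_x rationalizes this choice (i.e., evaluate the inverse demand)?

MU_x = 5/x, MU_y = 1. Tangency: 5/x = p_x/p_y.
So x*(p_x,p_y) = 5·p_y/p_x, independent of income; and y* = (M − 5·p_y)/p_y.
Set x* = 5 in the demand function and solve for p_x: p_x = 10.

p_x = 10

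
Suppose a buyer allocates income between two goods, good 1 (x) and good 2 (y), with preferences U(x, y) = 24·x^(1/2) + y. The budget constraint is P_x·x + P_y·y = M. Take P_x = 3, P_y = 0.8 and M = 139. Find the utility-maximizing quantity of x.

Utility is quasi-linear in y; the FOC for x is 12/√x = P_x/P_y.
Solve: √x = 12·P_y/P_x, so x*(P_x,P_y) = (12·P_y/P_x)², and y* = (M − P_x·x*)/P_y.
Plugging in: x* = (12·0.8/3)² = 10.24.

x* = 10.24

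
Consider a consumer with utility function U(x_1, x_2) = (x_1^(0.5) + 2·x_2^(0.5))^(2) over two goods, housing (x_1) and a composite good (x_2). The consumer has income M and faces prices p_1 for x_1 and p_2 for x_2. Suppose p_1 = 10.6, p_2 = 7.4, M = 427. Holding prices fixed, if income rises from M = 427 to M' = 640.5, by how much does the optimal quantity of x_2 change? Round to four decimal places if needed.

Numerically x_2/x_1 = 8.207451, so x_1* = 427/(10.6 + 7.4·8.207451) = 5.9858 and x_2* = 8.207451·5.9858 = 49.1284.
At M' = 640.5: x_2* = 73.6926. Change: 73.6926 − 49.1284 = 24.5642.

Δx_2* = 24.5642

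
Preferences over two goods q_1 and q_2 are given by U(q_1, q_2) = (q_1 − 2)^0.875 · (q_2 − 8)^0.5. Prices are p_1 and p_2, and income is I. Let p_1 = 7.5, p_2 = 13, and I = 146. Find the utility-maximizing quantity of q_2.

This is Cobb-Douglas in (q_1−2, q_2−8): tangency gives 0.875·p_2·(q_2−8) = 0.5·p_1·(q_1−2).
After buying the subsistence bundle (2, 8), a share 7/11 of the remaining income goes to q_1: q_1* = 2 + 7/11·(I − 2p_1 − 8p_2)/p_1.
Discretionary income = 146 − 2·7.5 − 8·13 = 27; q_2* = 8 + 4/11·27/13 = 8.7552.

q_2* = 8.7552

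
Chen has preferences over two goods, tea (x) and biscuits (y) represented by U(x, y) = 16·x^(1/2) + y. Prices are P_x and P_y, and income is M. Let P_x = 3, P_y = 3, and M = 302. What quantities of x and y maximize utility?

Set MRS = P_x/P_y: 8·x^(−1/2) = P_x/P_y.
Solve: √x = 8·P_y/P_x, so x*(P_x,P_y) = (8·P_y/P_x)², and y* = (M − P_x·x*)/P_y.
Plugging in: x* = (8·3/3)² = 64, y* = 36.6667.

x* = 64, y* = 36.6667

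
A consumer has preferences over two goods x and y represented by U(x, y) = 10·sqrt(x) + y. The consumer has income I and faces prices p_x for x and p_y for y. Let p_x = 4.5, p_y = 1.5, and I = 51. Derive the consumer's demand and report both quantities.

MU_x = 5/√x, MU_y = 1. Tangency: 5/√x = p_x/p_y.
Thus x* = (5·p_y/p_x)² — independent of I — with the rest of income spent on y.
Plugging in: x* = (5·1.5/4.5)² = 2.7778, y* = 25.6667.

x* = 2.7778, y* = 25.6667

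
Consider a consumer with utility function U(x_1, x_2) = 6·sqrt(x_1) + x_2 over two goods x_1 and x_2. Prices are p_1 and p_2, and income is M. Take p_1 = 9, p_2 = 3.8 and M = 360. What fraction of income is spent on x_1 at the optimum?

share on x_1 = 0.0401

Set MRS = p_1/p_2: 3·x_1^(−1/2) = p_1/p_2.
Thus x_1* = (3·p_2/p_1)² — independent of M — with the rest of income spent on x_2.
Plugging in: x_1* = (3·3.8/9)² = 1.6044, x_2* = 90.9368.
Expenditure on x_1: 9·1.6044 = 14.44; share = 0.0401.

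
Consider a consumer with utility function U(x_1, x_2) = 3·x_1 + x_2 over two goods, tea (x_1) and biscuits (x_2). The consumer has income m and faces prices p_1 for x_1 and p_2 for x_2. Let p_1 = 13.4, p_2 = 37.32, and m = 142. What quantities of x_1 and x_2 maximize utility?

Linear utility — the consumer picks whichever good has higher MU/price: 3/13.4 = 0.2239 vs 1/37.32 = 0.0268.
x_1 gives more utility per dollar, so spend all income on x_1: x_1* = m/p_1, x_2* = 0.
Numerically: x_1* = 10.597, x_2* = 0.

x_1* = 10.597, x_2* = 0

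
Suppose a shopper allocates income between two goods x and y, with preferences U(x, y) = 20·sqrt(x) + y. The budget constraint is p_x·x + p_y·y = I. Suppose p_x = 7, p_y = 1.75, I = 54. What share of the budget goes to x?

share on x = 0.8102

Set MRS = p_x/p_y: 10·x^(−1/2) = p_x/p_y.
Thus x* = (10·p_y/p_x)² — independent of I — with the rest of income spent on y.
Plugging in: x* = (10·1.75/7)² = 6.25, y* = 5.8571.
Expenditure on x: 7·6.25 = 43.75; share = 0.8102.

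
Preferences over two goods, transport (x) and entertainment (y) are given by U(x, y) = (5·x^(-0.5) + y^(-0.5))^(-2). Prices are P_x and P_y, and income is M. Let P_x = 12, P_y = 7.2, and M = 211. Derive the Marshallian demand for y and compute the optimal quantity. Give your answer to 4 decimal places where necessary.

MRS = MU_x/MU_y = 5·(y/x)^(1.5). Set equal to P_x/P_y.
Hence y/x = ((1/5)·P_x/P_y)^(1/(1.5)), i.e. raised to the 2/3 power.
With the ratio pinned down, the budget gives x* = M/(P_x + P_y·(y/x)) and y* = (y/x)·x*.
Numerically y/x = 0.48075, so x* = 211/(12 + 7.2·0.48075) = 13.6469 and y* = 0.48075·13.6469 = 6.5607.

y* = 6.5607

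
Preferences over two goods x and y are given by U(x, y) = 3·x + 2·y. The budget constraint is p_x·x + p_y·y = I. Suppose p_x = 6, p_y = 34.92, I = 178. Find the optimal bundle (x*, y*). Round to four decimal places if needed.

x gives more utility per dollar, so spend all income on x: x* = I/p_x, y* = 0.
Numerically: x* = 29.6667, y* = 0.

x* = 29.6667, y* = 0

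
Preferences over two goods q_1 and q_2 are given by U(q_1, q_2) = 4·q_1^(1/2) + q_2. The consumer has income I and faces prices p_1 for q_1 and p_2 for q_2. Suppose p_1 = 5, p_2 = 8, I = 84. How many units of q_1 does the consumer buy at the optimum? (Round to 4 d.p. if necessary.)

Thus q_1* = (2·p_2/p_1)² — independent of I — with the rest of income spent on q_2.
Plugging in: q_1* = (2·8/5)² = 10.24.

q_1* = 10.24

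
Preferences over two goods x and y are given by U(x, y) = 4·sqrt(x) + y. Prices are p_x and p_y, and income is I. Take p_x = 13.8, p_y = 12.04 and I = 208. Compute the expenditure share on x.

MU_x = 2/√x, MU_y = 1. Tangency: 2/√x = p_x/p_y.
Solve: √x = 2·p_y/p_x, so x*(p_x,p_y) = (2·p_y/p_x)², and y* = (I − p_x·x*)/p_y.
Plugging in: x* = (2·12.04/13.8)² = 3.0448, y* = 13.7859.
Expenditure on x: 13.8·3.0448 = 42.0179; share = 0.202.

share on x = 0.202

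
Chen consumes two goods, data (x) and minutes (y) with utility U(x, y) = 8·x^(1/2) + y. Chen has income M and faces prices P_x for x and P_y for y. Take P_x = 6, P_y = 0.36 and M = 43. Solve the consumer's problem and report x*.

Set MRS = P_x/P_y: 4·x^(−1/2) = P_x/P_y.
Thus x* = (4·P_y/P_x)² — independent of M — with the rest of income spent on y.
Plugging in: x* = (4·0.36/6)² = 0.0576.

x* = 0.0576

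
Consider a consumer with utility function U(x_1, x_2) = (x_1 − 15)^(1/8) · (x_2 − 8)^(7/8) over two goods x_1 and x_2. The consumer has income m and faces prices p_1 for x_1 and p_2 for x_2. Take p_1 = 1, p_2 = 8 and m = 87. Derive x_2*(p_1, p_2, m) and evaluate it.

x_2* = 8.875

This is Cobb-Douglas in (x_1−15, x_2−8): tangency gives 0.125·p_2·(x_2−8) = 0.875·p_1·(x_1−15).
Substituting into the budget: x_1* = 15 + 0.125·(m − 15·p_1 − 8·p_2)/p_1, and x_2* = 8 + 0.875·(…)/p_2.
Discretionary income = 87 − 15·1 − 8·8 = 8; x_2* = 8 + 0.875·8/8 = 8.875.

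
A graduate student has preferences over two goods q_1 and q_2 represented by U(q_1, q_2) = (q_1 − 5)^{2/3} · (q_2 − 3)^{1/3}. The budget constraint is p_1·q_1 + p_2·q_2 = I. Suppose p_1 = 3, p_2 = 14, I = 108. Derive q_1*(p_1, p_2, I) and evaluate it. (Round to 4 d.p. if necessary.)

Let q_1' = q_1−5, q_2' = q_2−3. MRS = 2·q_2'/q_1' = p_1/p_2.
Substituting into the budget: q_1* = 5 + 2/3·(I − 5·p_1 − 3·p_2)/p_1, and q_2* = 3 + 1/3·(…)/p_2.
Discretionary income = 108 − 5·3 − 3·14 = 51; q_1* = 5 + 2/3·51/3 = 16.3333.

q_1* = 16.3333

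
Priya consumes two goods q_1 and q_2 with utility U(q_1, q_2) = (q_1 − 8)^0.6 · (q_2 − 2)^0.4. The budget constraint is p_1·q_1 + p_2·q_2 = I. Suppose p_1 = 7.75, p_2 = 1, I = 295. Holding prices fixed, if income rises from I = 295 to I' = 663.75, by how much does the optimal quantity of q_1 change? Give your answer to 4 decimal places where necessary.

This is Cobb-Douglas in (q_1−8, q_2−2): tangency gives 0.6·p_2·(q_2−2) = 0.4·p_1·(q_1−8).
Substituting into the budget: q_1* = 8 + 0.6·(I − 8·p_1 − 2·p_2)/p_1, and q_2* = 2 + 0.4·(…)/p_2.
Discretionary income = 295 − 8·7.75 − 2·1 = 231; q_1* = 8 + 0.6·231/7.75 = 25.8839.
At I' = 663.75: q_1* = 54.4323. Change: 54.4323 − 25.8839 = 28.5484.

Δq_1* = 28.5484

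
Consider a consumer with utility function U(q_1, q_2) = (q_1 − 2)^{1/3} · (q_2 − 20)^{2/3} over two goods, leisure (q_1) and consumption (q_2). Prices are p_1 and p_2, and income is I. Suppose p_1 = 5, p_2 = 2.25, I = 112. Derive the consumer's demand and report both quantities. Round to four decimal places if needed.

q_1* = 5.8, q_2* = 36.8889

Substituting into the budget: q_1* = 2 + 1/3·(I − 2·p_1 − 20·p_2)/p_1, and q_2* = 20 + 2/3·(…)/p_2.
Discretionary income = 112 − 2·5 − 20·2.25 = 57; q_1* = 2 + 1/3·57/5 = 5.8; q_2* = 20 + 2/3·57/2.25 = 36.8889.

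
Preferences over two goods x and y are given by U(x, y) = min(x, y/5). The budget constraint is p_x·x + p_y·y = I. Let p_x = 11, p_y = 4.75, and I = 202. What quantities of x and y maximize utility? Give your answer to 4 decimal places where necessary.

Leontief preferences: the optimum is at the kink where x/1 = y/5, i.e. y = 5·x.
Budget: p_x·x + p_y·5·x = I, so (p_x + 5·p_y)·x = I.
Demand: x*(p_x,p_y,I) = I/(p_x + 5·p_y), y* = 5·I/(p_x + 5·p_y).
Here 11 + 5·4.75 = 34.75, giving x* = 5.8129 and y* = 29.0647.

x* = 5.8129, y* = 29.0647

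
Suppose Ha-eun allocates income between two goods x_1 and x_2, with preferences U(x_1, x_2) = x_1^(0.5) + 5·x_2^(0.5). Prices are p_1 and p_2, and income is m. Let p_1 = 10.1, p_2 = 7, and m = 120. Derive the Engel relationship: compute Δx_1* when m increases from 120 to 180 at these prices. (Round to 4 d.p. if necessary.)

From the CES first-order condition, (1/5)·(x_2/x_1)^(0.5) = p_1/p_2.
Hence x_2/x_1 = (5·p_1/p_2)^(1/(0.5)), i.e. raised to the 2 power.
With the ratio pinned down, the budget gives x_1* = m/(p_1 + p_2·(x_2/x_1)) and x_2* = (x_2/x_1)·x_1*.
Numerically x_2/x_1 = 52.045918, so x_1* = 120/(10.1 + 7·52.045918) = 0.3205.
At m' = 180: x_1* = 0.4807. Change: 0.4807 − 0.3205 = 0.1602.

Δx_1* = 0.1602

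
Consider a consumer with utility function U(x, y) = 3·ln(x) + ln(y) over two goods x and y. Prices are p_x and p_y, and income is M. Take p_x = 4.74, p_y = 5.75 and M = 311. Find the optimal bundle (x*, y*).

x* = 49.2089, y* = 13.5217

Tangency: MRS = 3·y/x = p_x/p_y.
Rearranging, p_y·y = (1/3)·p_x·x. Substituting into the budget gives p_x·x·(1 + (1/3)) = M.
Demand: x*(p_x,p_y,M) = 0.75·M/p_x and y* = 0.25·M/p_y.
At p_x=4.74, p_y=5.75, M=311: x* = 0.75·311/4.74 = 49.2089, y* = 13.5217.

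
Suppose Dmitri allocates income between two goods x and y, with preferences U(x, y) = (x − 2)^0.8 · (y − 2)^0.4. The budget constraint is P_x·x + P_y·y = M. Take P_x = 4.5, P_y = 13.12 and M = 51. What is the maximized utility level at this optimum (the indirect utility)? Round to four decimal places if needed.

V = 1.3665

Let x' = x−2, y' = y−2. MRS = 2·y'/x' = P_x/P_y.
Substituting into the budget: x* = 2 + 2/3·(M − 2·P_x − 2·P_y)/P_x, and y* = 2 + 1/3·(…)/P_y.
Discretionary income = 51 − 2·4.5 − 2·13.12 = 15.76; x* = 2 + 2/3·15.76/4.5 = 4.3348; y* = 2 + 1/3·15.76/13.12 = 2.4004.
Utility at the optimum: U(4.3348, 2.4004) = 1.3665.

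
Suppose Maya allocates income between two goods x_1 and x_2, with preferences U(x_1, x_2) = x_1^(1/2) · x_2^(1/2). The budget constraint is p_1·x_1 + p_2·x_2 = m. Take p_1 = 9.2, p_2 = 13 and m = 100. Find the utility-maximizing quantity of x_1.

Tangency: MRS = x_2/x_1 = p_1/p_2.
Rearranging, p_2·x_2 = p_1·x_1. Substituting into the budget gives p_1·x_1·(1 + 1) = m.
Demand: x_1*(p_1,p_2,m) = 0.5·m/p_1 and x_2* = 0.5·m/p_2.
At p_1=9.2, p_2=13, m=100: x_1* = 0.5·100/9.2 = 5.4348.

x_1* = 5.4348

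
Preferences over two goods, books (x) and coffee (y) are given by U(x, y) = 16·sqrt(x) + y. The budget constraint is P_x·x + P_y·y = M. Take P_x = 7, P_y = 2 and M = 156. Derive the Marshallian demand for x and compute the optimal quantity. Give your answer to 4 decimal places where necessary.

x* = 5.2245

MU_x = 8/√x, MU_y = 1. Tangency: 8/√x = P_x/P_y.
Solve: √x = 8·P_y/P_x, so x*(P_x,P_y) = (8·P_y/P_x)², and y* = (M − P_x·x*)/P_y.
Plugging in: x* = (8·2/7)² = 5.2245.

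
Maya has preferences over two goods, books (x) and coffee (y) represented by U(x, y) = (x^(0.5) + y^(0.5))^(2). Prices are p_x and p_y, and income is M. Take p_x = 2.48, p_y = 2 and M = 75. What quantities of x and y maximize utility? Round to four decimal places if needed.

x* = 13.5009, y* = 20.7589

MRS = MU_x/MU_y = (y/x)^(0.5). Set equal to p_x/p_y.
Hence y/x = (p_x/p_y)^(1/(0.5)), i.e. raised to the 2 power.
With the ratio pinned down, the budget gives x* = M/(p_x + p_y·(y/x)) and y* = (y/x)·x*.
Numerically y/x = 1.5376, so x* = 75/(2.48 + 2·1.5376) = 13.5009 and y* = 1.5376·13.5009 = 20.7589.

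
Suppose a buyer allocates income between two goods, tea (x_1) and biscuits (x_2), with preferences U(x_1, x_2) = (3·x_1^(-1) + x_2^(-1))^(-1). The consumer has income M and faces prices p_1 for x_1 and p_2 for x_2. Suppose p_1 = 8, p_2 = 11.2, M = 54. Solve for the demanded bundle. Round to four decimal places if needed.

x_1* = 4.0104, x_2* = 1.9569

Numerically x_2/x_1 = 0.48795, so x_1* = 54/(8 + 11.2·0.48795) = 4.0104 and x_2* = 0.48795·4.0104 = 1.9569.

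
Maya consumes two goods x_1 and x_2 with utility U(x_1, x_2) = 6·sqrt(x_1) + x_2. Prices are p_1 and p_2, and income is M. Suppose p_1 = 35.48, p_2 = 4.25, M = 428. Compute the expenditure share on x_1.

share on x_1 = 0.0107

Utility is quasi-linear in x_2; the FOC for x_1 is 3/√x_1 = p_1/p_2.
Thus x_1* = (3·p_2/p_1)² — independent of M — with the rest of income spent on x_2.
Plugging in: x_1* = (3·4.25/35.48)² = 0.1291, x_2* = 99.6278.
Expenditure on x_1: 35.48·0.1291 = 4.5818; share = 0.0107.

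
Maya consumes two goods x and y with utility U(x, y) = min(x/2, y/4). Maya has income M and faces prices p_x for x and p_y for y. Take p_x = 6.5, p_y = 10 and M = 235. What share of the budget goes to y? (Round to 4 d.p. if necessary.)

Leontief preferences: the optimum is at the kink where x/2 = y/4, i.e. y = 2·x.
Budget: p_x·x + p_y·2·x = M, so (2·p_x + 4·p_y)·x = 2·M.
Demand: x*(p_x,p_y,M) = 2·M/(2·p_x + 4·p_y), y* = 4·M/(2·p_x + 4·p_y).
Here 2·6.5 + 4·10 = 53, giving x* = 8.8679 and y* = 17.7358.
Expenditure on y: 10·17.7358 = 177.3585; share = 0.7547.

share on y = 0.7547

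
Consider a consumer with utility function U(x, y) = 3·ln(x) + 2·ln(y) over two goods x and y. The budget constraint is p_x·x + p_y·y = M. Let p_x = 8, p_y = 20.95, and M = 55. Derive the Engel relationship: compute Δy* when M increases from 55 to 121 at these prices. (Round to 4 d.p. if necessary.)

The MRS is (3/2)·y/x. Set MRS = p_x/p_y.
Rearranging, p_y·y = (2/3)·p_x·x. Substituting into the budget gives p_x·x·(1 + (2/3)) = M.
Demand: x*(p_x,p_y,M) = 0.6·M/p_x and y* = 0.4·M/p_y.
At p_x=8, p_y=20.95, M=55: y* = 0.4·55/20.95 = 1.0501.
At M' = 121: y* = 2.3103. Change: 2.3103 − 1.0501 = 1.2601.

Δy* = 1.2601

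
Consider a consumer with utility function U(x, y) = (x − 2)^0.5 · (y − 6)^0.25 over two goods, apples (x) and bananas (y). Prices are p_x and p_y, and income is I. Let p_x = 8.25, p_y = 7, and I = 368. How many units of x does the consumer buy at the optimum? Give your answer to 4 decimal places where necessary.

x* = 27.0101

Discretionary income = 368 − 2·8.25 − 6·7 = 309.5; x* = 2 + 2/3·309.5/8.25 = 27.0101.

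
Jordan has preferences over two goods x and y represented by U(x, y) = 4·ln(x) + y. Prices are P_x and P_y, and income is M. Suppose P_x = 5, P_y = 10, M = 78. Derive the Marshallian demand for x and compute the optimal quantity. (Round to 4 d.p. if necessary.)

Set MRS = P_x/P_y: (4/x)/1 = P_x/P_y.
So x*(P_x,P_y) = 4·P_y/P_x, independent of income; and y* = (M − 4·P_y)/P_y.
At the given prices: x* = 4·10/5 = 8.

x* = 8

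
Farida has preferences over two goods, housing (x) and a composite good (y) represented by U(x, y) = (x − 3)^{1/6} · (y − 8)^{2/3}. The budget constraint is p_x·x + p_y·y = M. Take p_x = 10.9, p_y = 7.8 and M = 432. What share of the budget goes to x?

This is Cobb-Douglas in (x−3, y−8): tangency gives 1/6·p_y·(y−8) = 2/3·p_x·(x−3).
After buying the subsistence bundle (3, 8), a share 0.2 of the remaining income goes to x: x* = 3 + 0.2·(M − 3p_x − 8p_y)/p_x.
Discretionary income = 432 − 3·10.9 − 8·7.8 = 336.9; x* = 3 + 0.2·336.9/10.9 = 9.1817; y* = 8 + 0.8·336.9/7.8 = 42.5538.
Expenditure on x: 10.9·9.1817 = 100.08; share = 0.2317.

share on x = 0.2317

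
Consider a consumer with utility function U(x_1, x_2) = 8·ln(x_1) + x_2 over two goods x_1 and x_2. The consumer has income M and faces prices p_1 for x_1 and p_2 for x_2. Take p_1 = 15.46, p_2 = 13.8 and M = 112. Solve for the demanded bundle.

x_1* = 7.141, x_2* = 0.1159

Set MRS = p_1/p_2: (8/x_1)/1 = p_1/p_2.
So x_1*(p_1,p_2) = 8·p_2/p_1, independent of income; and x_2* = (M − 8·p_2)/p_2.
At the given prices: x_1* = 8·13.8/15.46 = 7.141, and x_2* = 0.1159.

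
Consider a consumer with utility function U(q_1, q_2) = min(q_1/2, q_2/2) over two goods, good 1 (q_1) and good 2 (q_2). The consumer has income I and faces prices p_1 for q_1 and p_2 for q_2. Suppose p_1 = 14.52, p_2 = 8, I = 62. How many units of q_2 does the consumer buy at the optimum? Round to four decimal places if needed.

Leontief preferences: the optimum is at the kink where q_1/2 = q_2/2, i.e. q_2 = q_1.
Budget: p_1·q_1 + p_2·q_1 = I, so (2·p_1 + 2·p_2)·q_1 = 2·I.
Demand: q_1*(p_1,p_2,I) = 2·I/(2·p_1 + 2·p_2), q_2* = 2·I/(2·p_1 + 2·p_2).
Here 2·14.52 + 2·8 = 45.04, giving q_2* = 2.7531.

q_2* = 2.7531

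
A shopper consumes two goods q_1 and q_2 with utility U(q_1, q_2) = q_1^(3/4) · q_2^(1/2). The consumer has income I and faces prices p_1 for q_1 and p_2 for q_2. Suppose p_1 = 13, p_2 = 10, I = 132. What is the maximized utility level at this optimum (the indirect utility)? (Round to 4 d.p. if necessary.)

V = 8.9105

The MRS is (3/2)·q_2/q_1. Set MRS = p_1/p_2.
Rearranging, p_2·q_2 = (2/3)·p_1·q_1. Substituting into the budget gives p_1·q_1·(1 + (2/3)) = I.
Demand: q_1*(p_1,p_2,I) = 0.6·I/p_1 and q_2* = 0.4·I/p_2.
At p_1=13, p_2=10, I=132: q_1* = 0.6·132/13 = 6.0923, q_2* = 5.28.
Utility at the optimum: U(6.0923, 5.28) = 8.9105.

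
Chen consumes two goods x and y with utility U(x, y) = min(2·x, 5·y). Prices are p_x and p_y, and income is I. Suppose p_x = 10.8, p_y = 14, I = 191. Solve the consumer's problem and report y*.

Demand: x*(p_x,p_y,I) = 5·I/(5·p_x + 2·p_y), y* = 2·I/(5·p_x + 2·p_y).
Here 5·10.8 + 2·14 = 82, giving y* = 4.6585.

y* = 4.6585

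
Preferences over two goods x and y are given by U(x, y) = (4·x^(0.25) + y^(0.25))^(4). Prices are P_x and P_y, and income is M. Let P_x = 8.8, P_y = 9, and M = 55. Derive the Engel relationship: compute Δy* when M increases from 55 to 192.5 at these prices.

From the CES first-order condition, 4·(y/x)^(0.75) = P_x/P_y.
Hence y/x = ((1/4)·P_x/P_y)^(1/(0.75)), i.e. raised to the 4/3 power.
With the ratio pinned down, the budget gives x* = M/(P_x + P_y·(y/x)) and y* = (y/x)·x*.
Numerically y/x = 0.152841, so x* = 55/(8.8 + 9·0.152841) = 5.4051 and y* = 0.152841·5.4051 = 0.8261.
At M' = 192.5: y* = 2.8914. Change: 2.8914 − 0.8261 = 2.0653.

Δy* = 2.0653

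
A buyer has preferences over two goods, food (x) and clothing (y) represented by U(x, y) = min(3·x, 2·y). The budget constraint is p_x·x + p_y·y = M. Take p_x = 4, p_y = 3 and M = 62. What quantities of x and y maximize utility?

Leontief preferences: the optimum is at the kink where x/2 = y/3, i.e. y = (3/2)·x.
Budget: p_x·x + p_y·(3/2)·x = M, so (2·p_x + 3·p_y)·x = 2·M.
Demand: x*(p_x,p_y,M) = 2·M/(2·p_x + 3·p_y), y* = 3·M/(2·p_x + 3·p_y).
Here 2·4 + 3·3 = 17, giving x* = 7.2941 and y* = 10.9412.

x* = 7.2941, y* = 10.9412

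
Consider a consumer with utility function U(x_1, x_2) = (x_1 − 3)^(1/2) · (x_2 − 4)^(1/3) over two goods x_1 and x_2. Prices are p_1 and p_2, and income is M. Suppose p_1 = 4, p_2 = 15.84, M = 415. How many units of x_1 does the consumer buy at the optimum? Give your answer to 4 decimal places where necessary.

x_1* = 53.946

Let x_1' = x_1−3, x_2' = x_2−4. MRS = (3/2)·x_2'/x_1' = p_1/p_2.
After buying the subsistence bundle (3, 4), a share 0.6 of the remaining income goes to x_1: x_1* = 3 + 0.6·(M − 3p_1 − 4p_2)/p_1.
Discretionary income = 415 − 3·4 − 4·15.84 = 339.64; x_1* = 3 + 0.6·339.64/4 = 53.946.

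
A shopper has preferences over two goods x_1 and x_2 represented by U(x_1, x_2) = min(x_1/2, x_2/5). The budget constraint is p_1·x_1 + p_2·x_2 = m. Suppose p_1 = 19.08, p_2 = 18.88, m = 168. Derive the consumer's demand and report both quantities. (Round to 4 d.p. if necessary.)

x_1* = 2.5347, x_2* = 6.3368

With perfect complements, no substitution: consume in ratio x_1:x_2 = 2:5.
Budget: p_1·x_1 + p_2·(5/2)·x_1 = m, so (2·p_1 + 5·p_2)·x_1 = 2·m.
Demand: x_1*(p_1,p_2,m) = 2·m/(2·p_1 + 5·p_2), x_2* = 5·m/(2·p_1 + 5·p_2).
Here 2·19.08 + 5·18.88 = 132.56, giving x_1* = 2.5347 and x_2* = 6.3368.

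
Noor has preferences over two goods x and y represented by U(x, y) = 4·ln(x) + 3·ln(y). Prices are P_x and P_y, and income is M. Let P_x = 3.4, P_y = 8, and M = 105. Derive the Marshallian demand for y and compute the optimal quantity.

y* = 5.625

Demand: x*(P_x,P_y,M) = 4/7·M/P_x and y* = 3/7·M/P_y.
At P_x=3.4, P_y=8, M=105: y* = 3/7·105/8 = 5.625.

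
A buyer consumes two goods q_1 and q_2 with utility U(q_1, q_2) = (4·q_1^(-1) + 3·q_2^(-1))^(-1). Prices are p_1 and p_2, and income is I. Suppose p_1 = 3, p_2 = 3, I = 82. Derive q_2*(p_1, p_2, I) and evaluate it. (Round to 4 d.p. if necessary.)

Numerically q_2/q_1 = 0.866025, so q_1* = 82/(3 + 3·0.866025) = 14.6479 and q_2* = 0.866025·14.6479 = 12.6854.

q_2* = 12.6854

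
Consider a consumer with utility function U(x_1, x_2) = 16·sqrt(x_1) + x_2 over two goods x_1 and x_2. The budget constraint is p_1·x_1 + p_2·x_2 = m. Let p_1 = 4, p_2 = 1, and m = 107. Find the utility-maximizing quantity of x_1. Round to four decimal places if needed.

x_1* = 4

Set MRS = p_1/p_2: 8·x_1^(−1/2) = p_1/p_2.
Solve: √x_1 = 8·p_2/p_1, so x_1*(p_1,p_2) = (8·p_2/p_1)², and x_2* = (m − p_1·x_1*)/p_2.
Plugging in: x_1* = (8·1/4)² = 4.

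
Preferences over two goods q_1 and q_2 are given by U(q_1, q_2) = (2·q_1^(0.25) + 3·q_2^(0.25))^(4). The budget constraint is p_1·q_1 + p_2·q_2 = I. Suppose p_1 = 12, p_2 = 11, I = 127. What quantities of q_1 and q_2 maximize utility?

From the CES first-order condition, (2/3)·(q_2/q_1)^(0.75) = p_1/p_2.
Hence q_2/q_1 = ((3/2)·p_1/p_2)^(1/(0.75)), i.e. raised to the 4/3 power.
With the ratio pinned down, the budget gives q_1* = I/(p_1 + p_2·(q_2/q_1)) and q_2* = (q_2/q_1)·q_1*.
Numerically q_2/q_1 = 1.928293, so q_1* = 127/(12 + 11·1.928293) = 3.824 and q_2* = 1.928293·3.824 = 7.3738.

q_1* = 3.824, q_2* = 7.3738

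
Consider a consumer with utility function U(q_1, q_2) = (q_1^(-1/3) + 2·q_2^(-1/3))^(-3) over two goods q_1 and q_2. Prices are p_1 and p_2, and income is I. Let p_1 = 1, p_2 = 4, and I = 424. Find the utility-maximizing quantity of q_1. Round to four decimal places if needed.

q_1* = 125.5027

MU_q_1 ∝ q_1^(-4/3), MU_q_2 ∝ 2·q_2^(-4/3), so MRS = (1/2)·(q_2/q_1)^(4/3) = p_1/p_2.
Solve for the ratio: q_2/q_1 = [2·p_1/p_2]^(0.75).
Substitute q_2 = (q_2/q_1)·q_1 into the budget: q_1* = I/(p_1 + p_2·(q_2/q_1)).
Numerically q_2/q_1 = 0.594604, so q_1* = 424/(1 + 4·0.594604) = 125.5027.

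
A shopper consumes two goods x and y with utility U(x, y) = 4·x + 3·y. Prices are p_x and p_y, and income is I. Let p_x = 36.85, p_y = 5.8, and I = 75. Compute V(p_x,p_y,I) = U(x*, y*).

V = 38.7931

Linear utility — the consumer picks whichever good has higher MU/price: 4/36.85 = 0.1085 vs 3/5.8 = 0.5172.
y gives more utility per dollar, so spend all income on y: y* = I/p_y, x* = 0.
Numerically: x* = 0, y* = 12.931.
Utility at the optimum: U(0, 12.931) = 38.7931.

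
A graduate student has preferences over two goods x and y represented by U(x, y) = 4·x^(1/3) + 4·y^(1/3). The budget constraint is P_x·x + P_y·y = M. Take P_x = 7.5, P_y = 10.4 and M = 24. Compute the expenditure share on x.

MRS = MU_x/MU_y = (y/x)^(2/3). Set equal to P_x/P_y.
Hence y/x = (P_x/P_y)^(1/(2/3)), i.e. raised to the 1.5 power.
Substitute y = (y/x)·x into the budget: x* = M/(P_x + P_y·(y/x)).
Numerically y/x = 0.612409, so x* = 24/(7.5 + 10.4·0.612409) = 1.7305 and y* = 0.612409·1.7305 = 1.0598.
Expenditure on x: 7.5·1.7305 = 12.9785; share = 0.5408.

share on x = 0.5408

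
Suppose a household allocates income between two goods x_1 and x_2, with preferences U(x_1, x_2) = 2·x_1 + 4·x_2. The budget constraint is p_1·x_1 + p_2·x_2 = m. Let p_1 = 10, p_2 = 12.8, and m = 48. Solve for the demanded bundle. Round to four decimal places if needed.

x_1* = 0, x_2* = 3.75

Linear utility — the consumer picks whichever good has higher MU/price: 2/10 = 0.2 vs 4/12.8 = 0.3125.
x_2 gives more utility per dollar, so spend all income on x_2: x_2* = m/p_2, x_1* = 0.
Numerically: x_1* = 0, x_2* = 3.75.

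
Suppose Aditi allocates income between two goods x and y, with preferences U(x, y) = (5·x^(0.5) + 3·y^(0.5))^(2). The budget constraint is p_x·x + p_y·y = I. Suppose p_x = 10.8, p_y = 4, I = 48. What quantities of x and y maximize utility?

MU_x ∝ 5·x^(-0.5), MU_y ∝ 3·y^(-0.5), so MRS = (5/3)·(y/x)^(0.5) = p_x/p_y.
Solve for the ratio: y/x = [(3/5)·p_x/p_y]^(2).
With the ratio pinned down, the budget gives x* = I/(p_x + p_y·(y/x)) and y* = (y/x)·x*.
Numerically y/x = 2.6244, so x* = 48/(10.8 + 4·2.6244) = 2.2538 and y* = 2.6244·2.2538 = 5.9148.

x* = 2.2538, y* = 5.9148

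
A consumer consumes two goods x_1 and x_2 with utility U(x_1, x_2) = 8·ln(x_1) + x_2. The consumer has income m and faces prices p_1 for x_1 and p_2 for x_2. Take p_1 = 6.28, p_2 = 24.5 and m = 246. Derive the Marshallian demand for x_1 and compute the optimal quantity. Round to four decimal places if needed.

x_1* = 31.2102

MU_x_1 = 8/x_1, MU_x_2 = 1. Tangency: 8/x_1 = p_1/p_2.
So x_1*(p_1,p_2) = 8·p_2/p_1, independent of income; and x_2* = (m − 8·p_2)/p_2.
At the given prices: x_1* = 8·24.5/6.28 = 31.2102.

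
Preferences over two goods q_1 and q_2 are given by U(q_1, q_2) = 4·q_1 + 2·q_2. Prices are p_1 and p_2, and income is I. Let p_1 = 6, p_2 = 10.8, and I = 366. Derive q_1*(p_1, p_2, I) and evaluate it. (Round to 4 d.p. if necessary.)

Perfect substitutes: compare marginal utility per dollar. 4/p_1 vs 2/p_2 → 0.6667 vs 0.1852.
q_1 gives more utility per dollar, so spend all income on q_1: q_1* = I/p_1, q_2* = 0.
Numerically: q_1* = 61, q_2* = 0.

q_1* = 61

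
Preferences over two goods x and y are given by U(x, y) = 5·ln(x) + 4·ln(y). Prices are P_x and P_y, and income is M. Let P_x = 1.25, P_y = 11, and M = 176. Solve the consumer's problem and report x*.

MU_x/MU_y = (5·y)/(4·x); tangency sets this equal to P_x/P_y.
Rearranging, P_y·y = (4/5)·P_x·x. Substituting into the budget gives P_x·x·(1 + (4/5)) = M.
Demand: x*(P_x,P_y,M) = 5/9·M/P_x and y* = 4/9·M/P_y.
At P_x=1.25, P_y=11, M=176: x* = 5/9·176/1.25 = 78.2222.

x* = 78.2222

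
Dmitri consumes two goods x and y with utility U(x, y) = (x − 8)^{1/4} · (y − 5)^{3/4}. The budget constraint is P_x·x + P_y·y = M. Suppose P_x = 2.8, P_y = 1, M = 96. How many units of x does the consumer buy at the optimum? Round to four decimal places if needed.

x* = 14.125

Substituting into the budget: x* = 8 + 0.25·(M − 8·P_x − 5·P_y)/P_x, and y* = 5 + 0.75·(…)/P_y.
Discretionary income = 96 − 8·2.8 − 5·1 = 68.6; x* = 8 + 0.25·68.6/2.8 = 14.125.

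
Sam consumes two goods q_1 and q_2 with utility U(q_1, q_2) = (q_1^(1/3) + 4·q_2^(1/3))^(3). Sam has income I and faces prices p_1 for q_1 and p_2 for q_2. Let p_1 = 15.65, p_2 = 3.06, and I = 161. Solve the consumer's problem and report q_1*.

q_1* = 0.5388

With the ratio pinned down, the budget gives q_1* = I/(p_1 + p_2·(q_2/q_1)) and q_2* = (q_2/q_1)·q_1*.
Numerically q_2/q_1 = 92.529318, so q_1* = 161/(15.65 + 3.06·92.529318) = 0.5388.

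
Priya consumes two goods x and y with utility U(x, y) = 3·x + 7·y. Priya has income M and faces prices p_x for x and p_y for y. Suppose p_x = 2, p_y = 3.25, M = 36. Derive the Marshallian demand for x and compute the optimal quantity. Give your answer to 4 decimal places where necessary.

x* = 0

Perfect substitutes: compare marginal utility per dollar. 3/p_x vs 7/p_y → 1.5 vs 2.1538.
y gives more utility per dollar, so spend all income on y: y* = M/p_y, x* = 0.
Numerically: x* = 0, y* = 11.0769.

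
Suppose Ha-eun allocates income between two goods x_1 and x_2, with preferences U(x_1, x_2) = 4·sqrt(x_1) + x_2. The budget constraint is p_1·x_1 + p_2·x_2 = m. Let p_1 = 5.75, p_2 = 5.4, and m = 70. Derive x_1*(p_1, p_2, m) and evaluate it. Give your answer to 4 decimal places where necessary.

MU_x_1 = 2/√x_1, MU_x_2 = 1. Tangency: 2/√x_1 = p_1/p_2.
Solve: √x_1 = 2·p_2/p_1, so x_1*(p_1,p_2) = (2·p_2/p_1)², and x_2* = (m − p_1·x_1*)/p_2.
Plugging in: x_1* = (2·5.4/5.75)² = 3.5279.

x_1* = 3.5279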